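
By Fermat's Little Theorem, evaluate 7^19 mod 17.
By Fermat: 7^{16} ≡ 1 (mod 17). So 7^{19} = 7^{16} · 7^{3} ≡ 7^{3} ≡ 3 (mod 17)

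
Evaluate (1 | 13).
(1/13) = 1^{6} mod 13 = 1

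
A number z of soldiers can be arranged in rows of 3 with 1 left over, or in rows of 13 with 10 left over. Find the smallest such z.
M = 3 × 13 = 39. M₁ = 13, y₁ ≡ 1 mod 3. M₂ = 3, y₂ ≡ 9 mod 13. z = 1×13×1 + 10×3×9 ≡ 10 mod 39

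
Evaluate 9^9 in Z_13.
By repeated squaring mod 13: 9^{1}≡9, 9^{2}≡3, 9^{4}≡9, 9^{8}≡3. Then 9^{9} = 9^{8+1} ≡ 3 × 9 ≡ 1 mod 13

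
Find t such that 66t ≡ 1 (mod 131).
Since 131 is prime, by Fermat 66^(-1) ≡ 66^{129} ≡ 2 (mod 131). Verify: 66 × 2 = 132 ≡ 1 (mod 131)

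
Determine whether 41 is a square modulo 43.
By Euler's criterion: 41^{21} ≡ 1 (mod 43). Since this equals 1, 41 is a QR.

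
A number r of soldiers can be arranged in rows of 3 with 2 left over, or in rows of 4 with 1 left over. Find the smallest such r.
M = 3 × 4 = 12. M₁ = 4, y₁ ≡ 1 mod 3. M₂ = 3, y₂ ≡ 3 mod 4. r = 2×4×1 + 1×3×3 ≡ 5 mod 12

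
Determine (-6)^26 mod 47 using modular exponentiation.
By repeated squaring (mod 47): (-6)^{1}≡41, (-6)^{2}≡36, (-6)^{4}≡27, (-6)^{8}≡24, (-6)^{16}≡12. Then (-6)^{26} = (-6)^{16+8+2} ≡ 12 × 24 × 36 ≡ 28 (mod 47)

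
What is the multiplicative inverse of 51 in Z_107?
Since 107 is prime, by Fermat 51^(-1) ≡ 51^{105} ≡ 21 mod 107. Verify: 51 × 21 = 1071 ≡ 1 mod 107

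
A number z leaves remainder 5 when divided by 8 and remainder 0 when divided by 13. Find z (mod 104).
M = 8 × 13 = 104. M₁ = 13, y₁ ≡ 5 (mod 8). M₂ = 8, y₂ ≡ 5 (mod 13). z = 5×13×5 + 0×8×5 ≡ 13 (mod 104)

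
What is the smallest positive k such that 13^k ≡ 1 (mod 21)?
Powers of 13 mod 21: 13^1≡13, 13^2≡1. ord_21(13) = 2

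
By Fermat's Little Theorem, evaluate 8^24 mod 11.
By Fermat: 8^{10} ≡ 1 mod 11. 24 = 2×10 + 4. So 8^{24} ≡ 8^{4} ≡ 4 mod 11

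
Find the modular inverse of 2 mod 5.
Since 5 is prime, by Fermat 2^(-1) ≡ 2^{3} ≡ 3 (mod 5). Verify: 2 × 3 = 6 ≡ 1 (mod 5)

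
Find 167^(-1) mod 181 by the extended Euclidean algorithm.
Extended GCD: 167(-13) + 181(12) = 1. So 167^(-1) ≡ -13 ≡ 168 mod 181. Verify: 167 × 168 = 28056 ≡ 1 mod 181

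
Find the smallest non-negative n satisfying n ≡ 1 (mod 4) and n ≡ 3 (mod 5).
M = 4 × 5 = 20. M₁ = 5, y₁ ≡ 1 (mod 4). M₂ = 4, y₂ ≡ 4 (mod 5). n = 1×5×1 + 3×4×4 ≡ 13 (mod 20)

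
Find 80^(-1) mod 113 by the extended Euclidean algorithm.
Extended GCD: 80(-24) + 113(17) = 1. So 80^(-1) ≡ -24 ≡ 89 mod 113. Verify: 80 × 89 = 7120 ≡ 1 mod 113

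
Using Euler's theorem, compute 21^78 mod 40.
By Euler: 21^{16} ≡ 1 mod 40 since gcd(21, 40) = 1. 78 = 4×16 + 14. So 21^{78} ≡ 21^{14} ≡ 1 mod 40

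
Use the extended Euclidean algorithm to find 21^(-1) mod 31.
Extended GCD: 21(3) + 31(-2) = 1. So 21^(-1) ≡ 3 (mod 31). Verify: 21 × 3 = 63 ≡ 1 (mod 31)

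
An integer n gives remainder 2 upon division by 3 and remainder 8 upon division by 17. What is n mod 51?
M = 3 × 17 = 51. M₁ = 17, y₁ ≡ 2 mod 3. M₂ = 3, y₂ ≡ 6 mod 17. n = 2×17×2 + 8×3×6 ≡ 8 mod 51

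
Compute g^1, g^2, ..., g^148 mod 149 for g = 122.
122^1, 122^2, ..., 122^{148} mod 149: [122, 133, 134, 107, 91, 76, 34, 125, 52, 86, 62, 114, 51, 113, 78, 129, 93, 22, 2, 95, 117, 119, 65, 33, 3, 68, 101, 104, 23, 124, 79, 102, 77, 7, 109, 37, 44, 4, 41, 85, 89, 130, 66, 6, 136, 53, 59, 46, 99, 9, 55, 5, 14, 69, 74, 88, 8, 82, 21, 29, 111, 132, 12, 123, 106, 118, 92, 49, 18, 110, 10, 28, 138, 148, 27, 16, 15, 42, 58, 73, 115, 24, 97, 63, 87, 35, 98, 36, 71, 20, 56, 127, 147, 54, 32, 30, 84, 116, 146, 81, 48, 45, 126, 25, 70, 47, 72, 142, 40, 112, 105, 145, 108, 64, 60, 19, 83, 143, 13, 96, 90, 103, 50, 140, 94, 144, 135, 80, 75, 61, 141, 67, 128, 120, 38, 17, 137, 26, 43, 31, 57, 100, 131, 39, 139, 121, 11, 1]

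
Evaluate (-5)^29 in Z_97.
By repeated squaring (mod 97): (-5)^{1}≡92, (-5)^{2}≡25, (-5)^{4}≡43, (-5)^{8}≡6, (-5)^{16}≡36. Then (-5)^{29} = (-5)^{16+8+4+1} ≡ 36 × 6 × 43 × 92 ≡ 23 (mod 97)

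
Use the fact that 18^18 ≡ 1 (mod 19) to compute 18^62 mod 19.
By Fermat: 18^{18} ≡ 1 (mod 19). 62 = 3×18 + 8. So 18^{62} ≡ 18^{8} ≡ 1 (mod 19)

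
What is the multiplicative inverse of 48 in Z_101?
Since 101 is prime, by Fermat 48^(-1) ≡ 48^{99} ≡ 40 (mod 101). Verify: 48 × 40 = 1920 ≡ 1 (mod 101)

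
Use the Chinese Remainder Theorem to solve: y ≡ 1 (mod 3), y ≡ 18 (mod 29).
M = 3 × 29 = 87. M₁ = 29, y₁ ≡ 2 (mod 3). M₂ = 3, y₂ ≡ 10 (mod 29). y = 1×29×2 + 18×3×10 ≡ 76 (mod 87)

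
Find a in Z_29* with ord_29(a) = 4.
12 has order 4 mod 29 since 12^{4} ≡ 1 mod 29 and no smaller power works.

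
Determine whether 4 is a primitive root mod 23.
4^{11} ≡ 1 mod 23 and 11 < 22, so ord_23(4) = 11 ≠ 22 and 4 is not a primitive root.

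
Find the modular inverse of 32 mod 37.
Since 37 is prime, by Fermat 32^(-1) ≡ 32^{35} ≡ 22 (mod 37). Verify: 32 × 22 = 704 ≡ 1 (mod 37)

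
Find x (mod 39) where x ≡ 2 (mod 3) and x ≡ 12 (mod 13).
M = 3 × 13 = 39. M₁ = 13, y₁ ≡ 1 (mod 3). M₂ = 3, y₂ ≡ 9 (mod 13). x = 2×13×1 + 12×3×9 ≡ 38 (mod 39)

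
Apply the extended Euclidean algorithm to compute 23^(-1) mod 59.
Extended GCD: 23(18) + 59(-7) = 1. So 23^(-1) ≡ 18 mod 59. Verify: 23 × 18 = 414 ≡ 1 mod 59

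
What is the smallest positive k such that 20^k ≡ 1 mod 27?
Powers of 20 mod 27: 20^1≡20, 20^2≡22, 20^3≡8, 20^4≡25, 20^5≡14, 20^6≡10, 20^7≡11, 20^8≡4, 20^9≡26, 20^10≡7, 20^11≡5, 20^12≡19, 20^13≡2, 20^14≡13, 20^15≡17, 20^16≡16, 20^17≡23, 20^18≡1. Order = 18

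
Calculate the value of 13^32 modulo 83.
By repeated squaring mod 83: 13^{1}≡13, 13^{2}≡3, 13^{4}≡9, 13^{8}≡81, 13^{16}≡4, 13^{32}≡16. So 13^{32} ≡ 16 mod 83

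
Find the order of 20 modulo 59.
Powers of 20 mod 59: 20^1≡20, 20^2≡46, 20^3≡35, 20^4≡51, 20^5≡17, 20^6≡45, 20^7≡15, 20^8≡5, 20^9≡41, 20^10≡53, 20^11≡57, 20^12≡19, 20^13≡26, 20^14≡48, 20^15≡16, 20^16≡25, 20^17≡28, 20^18≡29, 20^19≡49, 20^20≡36, 20^21≡12, 20^22≡4, 20^23≡21, 20^24≡7, 20^25≡22, 20^26≡27, 20^27≡9, 20^28≡3, 20^29≡1. Order = 29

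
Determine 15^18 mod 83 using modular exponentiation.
By repeated squaring (mod 83): 15^{1}≡15, 15^{2}≡59, 15^{4}≡78, 15^{8}≡25, 15^{16}≡44. Then 15^{18} = 15^{16+2} ≡ 44 × 59 ≡ 23 (mod 83)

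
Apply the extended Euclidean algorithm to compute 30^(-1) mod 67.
Extended GCD: 30(-29) + 67(13) = 1. So 30^(-1) ≡ -29 ≡ 38 mod 67. Verify: 30 × 38 = 1140 ≡ 1 mod 67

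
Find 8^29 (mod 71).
By repeated squaring (mod 71): 8^{1}≡8, 8^{2}≡64, 8^{4}≡49, 8^{8}≡58, 8^{16}≡27. Then 8^{29} = 8^{16+8+4+1} ≡ 27 × 58 × 49 × 8 ≡ 6 (mod 71)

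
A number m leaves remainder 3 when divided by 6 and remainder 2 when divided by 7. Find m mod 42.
M = 6 × 7 = 42. M₁ = 7, y₁ ≡ 1 mod 6. M₂ = 6, y₂ ≡ 6 mod 7. m = 3×7×1 + 2×6×6 ≡ 9 mod 42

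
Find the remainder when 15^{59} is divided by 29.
By Fermat: 15^{28} ≡ 1 (mod 29). 59 = 2×28 + 3. So 15^{59} ≡ 15^{3} ≡ 11 (mod 29)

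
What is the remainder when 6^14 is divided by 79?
By repeated squaring mod 79: 6^{1}≡6, 6^{2}≡36, 6^{4}≡32, 6^{8}≡76. Then 6^{14} = 6^{8+4+2} ≡ 76 × 32 × 36 ≡ 20 mod 79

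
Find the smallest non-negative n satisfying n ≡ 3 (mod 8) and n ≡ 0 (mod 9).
M = 8 × 9 = 72. M₁ = 9, y₁ ≡ 1 (mod 8). M₂ = 8, y₂ ≡ 8 (mod 9). n = 3×9×1 + 0×8×8 ≡ 27 (mod 72)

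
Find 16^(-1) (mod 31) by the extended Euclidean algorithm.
Extended GCD: 16(2) + 31(-1) = 1. So 16^(-1) ≡ 2 (mod 31). Verify: 16 × 2 = 32 ≡ 1 (mod 31)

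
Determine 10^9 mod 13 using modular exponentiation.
By repeated squaring (mod 13): 10^{1}≡10, 10^{2}≡9, 10^{4}≡3, 10^{8}≡9. Then 10^{9} = 10^{8+1} ≡ 9 × 10 ≡ 12 (mod 13)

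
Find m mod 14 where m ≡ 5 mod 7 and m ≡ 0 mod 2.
M = 7 × 2 = 14. M₁ = 2, y₁ ≡ 4 mod 7. M₂ = 7, y₂ ≡ 1 mod 2. m = 5×2×4 + 0×7×1 ≡ 12 mod 14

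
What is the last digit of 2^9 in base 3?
Using Fermat: 2^{2} ≡ 1 mod 3. 9 ≡ 1 mod 2. So 2^{9} ≡ 2^{1} ≡ 2 mod 3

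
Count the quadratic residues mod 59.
Exactly half the non-zero residues mod a prime are QRs: (59-1)/2 = 29.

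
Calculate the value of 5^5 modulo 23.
By repeated squaring (mod 23): 5^{1}≡5, 5^{2}≡2, 5^{4}≡4. Then 5^{5} = 5^{4+1} ≡ 4 × 5 ≡ 20 (mod 23)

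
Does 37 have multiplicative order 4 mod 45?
Powers of 37 mod 45: 37^1≡37, 37^2≡19, 37^3≡28, 37^4≡1. First k with 37^k≡1 is k=4. Yes, ord_45(37) = 4.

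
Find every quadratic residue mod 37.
Quadratic residues modulo 37: {1, 3, 4, 7, 9, 10, 11, 12, 16, 21, 25, 26, 27, 28, 30, 33, 34, 36}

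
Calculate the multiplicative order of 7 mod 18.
Powers of 7 mod 18: 7^1≡7, 7^2≡13, 7^3≡1. Order = 3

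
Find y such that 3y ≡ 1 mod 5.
Since 5 is prime, by Fermat 3^(-1) ≡ 3^{3} ≡ 2 mod 5. Verify: 3 × 2 = 6 ≡ 1 mod 5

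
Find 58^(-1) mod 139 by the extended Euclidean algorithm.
Extended GCD: 58(12) + 139(-5) = 1. So 58^(-1) ≡ 12 mod 139. Verify: 58 × 12 = 696 ≡ 1 mod 139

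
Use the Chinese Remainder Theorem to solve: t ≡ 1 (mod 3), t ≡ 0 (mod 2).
M = 3 × 2 = 6. M₁ = 2, y₁ ≡ 2 (mod 3). M₂ = 3, y₂ ≡ 1 (mod 2). t = 1×2×2 + 0×3×1 ≡ 4 (mod 6)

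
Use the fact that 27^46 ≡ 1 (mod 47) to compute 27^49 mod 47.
By Fermat: 27^{46} ≡ 1 (mod 47). So 27^{49} = 27^{46} · 27^{3} ≡ 27^{3} ≡ 37 (mod 47)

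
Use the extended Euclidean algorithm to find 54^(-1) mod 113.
Extended GCD: 54(-23) + 113(11) = 1. So 54^(-1) ≡ -23 ≡ 90 mod 113. Verify: 54 × 90 = 4860 ≡ 1 mod 113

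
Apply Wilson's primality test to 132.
(131)! mod 132 = 0. Since 0 ≢ -1 (mod 132), 132 is not prime.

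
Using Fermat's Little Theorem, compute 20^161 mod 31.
By Fermat: 20^{30} ≡ 1 (mod 31). 161 ≡ 11 (mod 30). So 20^{161} ≡ 20^{11} ≡ 7 (mod 31)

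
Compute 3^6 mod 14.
By repeated squaring mod 14: 3^{1}≡3, 3^{2}≡9, 3^{4}≡11. Then 3^{6} = 3^{4+2} ≡ 11 × 9 ≡ 1 mod 14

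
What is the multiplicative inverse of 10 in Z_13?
Since 13 is prime, by Fermat 10^(-1) ≡ 10^{11} ≡ 4 mod 13. Verify: 10 × 4 = 40 ≡ 1 mod 13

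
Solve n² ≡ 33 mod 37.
The square roots of 33 mod 37 are 12 and 25. Verify: 12² = 144 ≡ 33 mod 37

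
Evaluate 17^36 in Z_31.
Using Fermat: 17^{30} ≡ 1 (mod 31). 36 ≡ 6 (mod 30). So 17^{36} ≡ 17^{6} ≡ 8 (mod 31)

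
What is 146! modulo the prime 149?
(148)! = (146)! × (147) × (148) ≡ -1 mod 149. So (146)! ≡ -1 × [(148)(147)]^(-1) ≡ 74 mod 149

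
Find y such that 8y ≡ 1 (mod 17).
Since 17 is prime, by Fermat 8^(-1) ≡ 8^{15} ≡ 15 (mod 17). Verify: 8 × 15 = 120 ≡ 1 (mod 17)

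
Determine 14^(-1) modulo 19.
Since 19 is prime, by Fermat 14^(-1) ≡ 14^{17} ≡ 15 (mod 19). Verify: 14 × 15 = 210 ≡ 1 (mod 19)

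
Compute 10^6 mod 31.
By repeated squaring (mod 31): 10^{1}≡10, 10^{2}≡7, 10^{4}≡18. Then 10^{6} = 10^{4+2} ≡ 18 × 7 ≡ 2 (mod 31)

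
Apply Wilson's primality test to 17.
(16)! mod 17 = 16. Since 16 ≡ -1 (mod 17), 17 is prime.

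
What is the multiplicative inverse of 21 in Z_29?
Since 29 is prime, by Fermat 21^(-1) ≡ 21^{27} ≡ 18 mod 29. Verify: 21 × 18 = 378 ≡ 1 mod 29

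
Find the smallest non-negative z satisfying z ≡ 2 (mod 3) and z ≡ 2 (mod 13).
M = 3 × 13 = 39. M₁ = 13, y₁ ≡ 1 (mod 3). M₂ = 3, y₂ ≡ 9 (mod 13). z = 2×13×1 + 2×3×9 ≡ 2 (mod 39)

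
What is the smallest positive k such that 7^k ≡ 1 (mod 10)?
Powers of 7 mod 10: 7^1≡7, 7^2≡9, 7^3≡3, 7^4≡1. So the order of 7 is 4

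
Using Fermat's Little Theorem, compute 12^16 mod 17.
By Fermat's Little Theorem, 12^{16} ≡ 1 mod 17 since 17 is prime and gcd(12, 17) = 1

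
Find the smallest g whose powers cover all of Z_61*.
g = 2. Powers: [2, 4, 8, 16, 32, 3, 6, 12, 24, ...] generates all 60 non-zero residues.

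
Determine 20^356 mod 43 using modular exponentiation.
Using Fermat: 20^{42} ≡ 1 mod 43. 356 ≡ 20 mod 42. So 20^{356} ≡ 20^{20} ≡ 15 mod 43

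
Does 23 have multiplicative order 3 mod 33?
Powers of 23 mod 33: 23^1≡23, 23^2≡1. Already 23^2≡1, so the order is 2 < 3. No, the actual order is 2.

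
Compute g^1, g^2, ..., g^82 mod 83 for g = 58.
58^1, 58^2, ..., 58^{82} mod 83: [58, 44, 62, 27, 72, 26, 14, 65, 35, 38, 46, 12, 32, 30, 80, 75, 34, 63, 2, 33, 5, 41, 54, 61, 52, 28, 47, 70, 76, 9, 24, 64, 60, 77, 67, 68, 43, 4, 66, 10, 82, 25, 39, 21, 56, 11, 57, 69, 18, 48, 45, 37, 71, 51, 53, 3, 8, 49, 20, 81, 50, 78, 42, 29, 22, 31, 55, 36, 13, 7, 74, 59, 19, 23, 6, 16, 15, 40, 79, 17, 73, 1]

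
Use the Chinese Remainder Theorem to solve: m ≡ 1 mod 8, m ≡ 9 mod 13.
M = 8 × 13 = 104. M₁ = 13, y₁ ≡ 5 mod 8. M₂ = 8, y₂ ≡ 5 mod 13. m = 1×13×5 + 9×8×5 ≡ 9 mod 104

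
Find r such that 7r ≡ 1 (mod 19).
Since 19 is prime, by Fermat 7^(-1) ≡ 7^{17} ≡ 11 (mod 19). Verify: 7 × 11 = 77 ≡ 1 (mod 19)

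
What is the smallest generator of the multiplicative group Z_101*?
g = 2. For each prime q|100: 2^{50}≡100, 2^{20}≡95, none ≡ 1, so ord_101(2) = 100 and 2 is a primitive root.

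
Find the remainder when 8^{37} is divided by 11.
By Fermat: 8^{10} ≡ 1 (mod 11). 37 = 3×10 + 7. So 8^{37} ≡ 8^{7} ≡ 2 (mod 11)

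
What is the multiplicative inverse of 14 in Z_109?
Since 109 is prime, by Fermat 14^(-1) ≡ 14^{107} ≡ 39 mod 109. Verify: 14 × 39 = 546 ≡ 1 mod 109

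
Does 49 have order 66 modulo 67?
49^{33} ≡ 1 (mod 67) and 33 < 66, so ord_67(49) = 33 ≠ 66 and 49 is not a primitive root.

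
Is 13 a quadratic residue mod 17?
By Euler's criterion: 13^{8} ≡ 1 mod 17. Since this equals 1, 13 is a QR.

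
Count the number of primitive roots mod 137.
There are φ(137-1) = φ(136) = 64 primitive roots modulo 137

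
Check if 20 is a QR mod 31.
By Euler's criterion: 20^{15} ≡ 1 mod 31. Since this equals 1, 20 is a QR.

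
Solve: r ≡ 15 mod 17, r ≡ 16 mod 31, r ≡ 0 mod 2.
M = 17 × 31 × 2 = 1054. M₁ = 62, y₁ ≡ 14 mod 17. M₂ = 34, y₂ ≡ 21 mod 31. M₃ = 527, y₃ ≡ 1 mod 2. r = 15×62×14 + 16×34×21 + 0×527×1 ≡ 202 mod 1054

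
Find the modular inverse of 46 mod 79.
Since 79 is prime, by Fermat 46^(-1) ≡ 46^{77} ≡ 67 (mod 79). Verify: 46 × 67 = 3082 ≡ 1 (mod 79)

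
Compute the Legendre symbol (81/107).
(81/107) = 81^{53} mod 107 = 1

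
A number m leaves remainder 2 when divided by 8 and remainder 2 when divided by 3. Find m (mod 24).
M = 8 × 3 = 24. M₁ = 3, y₁ ≡ 3 (mod 8). M₂ = 8, y₂ ≡ 2 (mod 3). m = 2×3×3 + 2×8×2 ≡ 2 (mod 24)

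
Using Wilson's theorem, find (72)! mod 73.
By Wilson's theorem, (72)! ≡ -1 ≡ 72 (mod 73)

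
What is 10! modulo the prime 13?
(12)! = (10)! × (11) × (12) ≡ -1 mod 13. So (10)! ≡ -1 × [(12)(11)]^(-1) ≡ 6 mod 13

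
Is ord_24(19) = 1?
Powers of 19 mod 24: 19^1≡19, 19^2≡1. 19^1≡19≢1, so ord ≠ 1. No, the actual order is 2.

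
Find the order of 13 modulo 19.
Powers of 13 mod 19: 13^1≡13, 13^2≡17, 13^3≡12, 13^4≡4, 13^5≡14, 13^6≡11, 13^7≡10, 13^8≡16, 13^9≡18, 13^10≡6, 13^11≡2, 13^12≡7, 13^13≡15, 13^14≡5, 13^15≡8, 13^16≡9, 13^17≡3, 13^18≡1. So the order of 13 is 18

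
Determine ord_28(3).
Powers of 3 mod 28: 3^1≡3, 3^2≡9, 3^3≡27, 3^4≡25, 3^5≡19, 3^6≡1. So the order of 3 is 6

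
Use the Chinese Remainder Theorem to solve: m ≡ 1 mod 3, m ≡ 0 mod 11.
M = 3 × 11 = 33. M₁ = 11, y₁ ≡ 2 mod 3. M₂ = 3, y₂ ≡ 4 mod 11. m = 1×11×2 + 0×3×4 ≡ 22 mod 33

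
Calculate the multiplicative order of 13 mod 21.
Powers of 13 mod 21: 13^1≡13, 13^2≡1. So the order of 13 is 2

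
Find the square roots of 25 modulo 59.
The square roots of 25 mod 59 are 5 and 54. Verify: 5² = 25 ≡ 25 (mod 59)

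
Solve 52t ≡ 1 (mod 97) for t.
Since 97 is prime, by Fermat 52^(-1) ≡ 52^{95} ≡ 28 (mod 97). Verify: 52 × 28 = 1456 ≡ 1 (mod 97)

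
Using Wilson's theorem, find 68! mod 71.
(70)! = (68)! × (69) × (70) ≡ -1 (mod 71). So (68)! ≡ -1 × [(70)(69)]^(-1) ≡ 35 (mod 71)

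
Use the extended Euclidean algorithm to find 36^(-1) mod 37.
Extended GCD: 36(-1) + 37(1) = 1. So 36^(-1) ≡ -1 ≡ 36 (mod 37). Verify: 36 × 36 = 1296 ≡ 1 (mod 37)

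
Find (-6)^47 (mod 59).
By repeated squaring (mod 59): (-6)^{1}≡53, (-6)^{2}≡36, (-6)^{4}≡57, (-6)^{8}≡4, (-6)^{16}≡16, (-6)^{32}≡20. Then (-6)^{47} = (-6)^{32+8+4+2+1} ≡ 20 × 4 × 57 × 36 × 53 ≡ 45 (mod 59)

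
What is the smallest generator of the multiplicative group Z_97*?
g = 5. Powers: [5, 25, 28, 43, 21, 8, 40, 6, 30, ...] generates all 96 non-zero residues.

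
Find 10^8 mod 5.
By repeated squaring mod 5: 10^{1}≡0, 10^{2}≡0, 10^{4}≡0, 10^{8}≡0. So 10^{8} ≡ 0 mod 5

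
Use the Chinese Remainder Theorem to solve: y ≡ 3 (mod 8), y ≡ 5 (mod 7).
M = 8 × 7 = 56. M₁ = 7, y₁ ≡ 7 (mod 8). M₂ = 8, y₂ ≡ 1 (mod 7). y = 3×7×7 + 5×8×1 ≡ 19 (mod 56)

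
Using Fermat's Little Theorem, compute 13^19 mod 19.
By Fermat: 13^{18} ≡ 1 mod 19. So 13^{19} = 13^{18} · 13^{1} ≡ 13^{1} ≡ 13 mod 19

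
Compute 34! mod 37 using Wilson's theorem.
(36)! = (34)! × (35) × (36) ≡ -1 mod 37. So (34)! ≡ -1 × [(36)(35)]^(-1) ≡ 18 mod 37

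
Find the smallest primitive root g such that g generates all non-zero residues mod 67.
g = 2. Powers: [2, 4, 8, 16, 32, 64, 61, 55, 43, ...] generates all 66 non-zero residues.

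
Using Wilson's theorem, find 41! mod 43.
(42)! = (41)! × (42) ≡ -1 mod 43. So (41)! ≡ -1 × (42)^(-1) ≡ (-1)×(-1) = 1 mod 43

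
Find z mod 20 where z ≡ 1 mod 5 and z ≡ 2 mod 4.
M = 5 × 4 = 20. M₁ = 4, y₁ ≡ 4 mod 5. M₂ = 5, y₂ ≡ 1 mod 4. z = 1×4×4 + 2×5×1 ≡ 6 mod 20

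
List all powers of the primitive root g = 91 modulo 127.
91^1, 91^2, ..., 91^{126} mod 127: [91, 26, 80, 41, 48, 50, 105, 30, 63, 18, 114, 87, 43, 103, 102, 11, 112, 32, 118, 70, 20, 42, 12, 76, 58, 71, 111, 68, 92, 117, 106, 121, 89, 98, 28, 8, 93, 81, 5, 74, 3, 19, 78, 113, 123, 17, 23, 61, 90, 62, 54, 88, 7, 2, 55, 52, 33, 82, 96, 100, 83, 60, 126, 36, 101, 47, 86, 79, 77, 22, 97, 64, 109, 13, 40, 84, 24, 25, 116, 15, 95, 9, 57, 107, 85, 115, 51, 69, 56, 16, 59, 35, 10, 21, 6, 38, 29, 99, 119, 34, 46, 122, 53, 124, 108, 49, 14, 4, 110, 104, 66, 37, 65, 73, 39, 120, 125, 72, 75, 94, 45, 31, 27, 44, 67, 1]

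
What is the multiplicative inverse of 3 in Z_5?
Since 5 is prime, by Fermat 3^(-1) ≡ 3^{3} ≡ 2 (mod 5). Verify: 3 × 2 = 6 ≡ 1 (mod 5)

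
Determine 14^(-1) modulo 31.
Since 31 is prime, by Fermat 14^(-1) ≡ 14^{29} ≡ 20 mod 31. Verify: 14 × 20 = 280 ≡ 1 mod 31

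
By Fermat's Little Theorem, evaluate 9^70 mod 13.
By Fermat: 9^{12} ≡ 1 mod 13. 70 = 5×12 + 10. So 9^{70} ≡ 9^{10} ≡ 9 mod 13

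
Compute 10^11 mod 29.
By repeated squaring (mod 29): 10^{1}≡10, 10^{2}≡13, 10^{4}≡24, 10^{8}≡25. Then 10^{11} = 10^{8+2+1} ≡ 25 × 13 × 10 ≡ 2 (mod 29)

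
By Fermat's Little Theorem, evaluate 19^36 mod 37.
By Fermat's Little Theorem, 19^{36} ≡ 1 (mod 37) since 37 is prime and gcd(19, 37) = 1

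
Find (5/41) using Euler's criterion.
(5/41) = 5^{20} mod 41 = 1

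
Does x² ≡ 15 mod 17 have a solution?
By Euler's criterion: 15^{8} ≡ 1 mod 17. Since this equals 1, 15 is a QR.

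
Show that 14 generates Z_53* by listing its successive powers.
14^1, 14^2, ..., 14^{52} mod 53: [14, 37, 41, 44, 33, 38, 2, 28, 21, 29, 35, 13, 23, 4, 3, 42, 5, 17, 26, 46, 8, 6, 31, 10, 34, 52, 39, 16, 12, 9, 20, 15, 51, 25, 32, 24, 18, 40, 30, 49, 50, 11, 48, 36, 27, 7, 45, 47, 22, 43, 19, 1]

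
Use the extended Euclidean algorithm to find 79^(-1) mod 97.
Extended GCD: 79(-27) + 97(22) = 1. So 79^(-1) ≡ -27 ≡ 70 (mod 97). Verify: 79 × 70 = 5530 ≡ 1 (mod 97)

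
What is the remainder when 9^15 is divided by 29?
By repeated squaring (mod 29): 9^{1}≡9, 9^{2}≡23, 9^{4}≡7, 9^{8}≡20. Then 9^{15} = 9^{8+4+2+1} ≡ 20 × 7 × 23 × 9 ≡ 9 (mod 29)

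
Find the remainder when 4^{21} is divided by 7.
By Fermat: 4^{6} ≡ 1 (mod 7). 21 = 3×6 + 3. So 4^{21} ≡ 4^{3} ≡ 1 (mod 7)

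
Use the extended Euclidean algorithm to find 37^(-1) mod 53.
Extended GCD: 37(-10) + 53(7) = 1. So 37^(-1) ≡ -10 ≡ 43 mod 53. Verify: 37 × 43 = 1591 ≡ 1 mod 53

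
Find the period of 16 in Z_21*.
Powers of 16 mod 21: 16^1≡16, 16^2≡4, 16^3≡1. Order = 3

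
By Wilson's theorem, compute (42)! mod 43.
By Wilson's theorem, (42)! ≡ -1 ≡ 42 mod 43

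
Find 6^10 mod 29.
By repeated squaring mod 29: 6^{1}≡6, 6^{2}≡7, 6^{4}≡20, 6^{8}≡23. Then 6^{10} = 6^{8+2} ≡ 23 × 7 ≡ 16 mod 29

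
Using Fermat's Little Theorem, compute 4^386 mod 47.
By Fermat: 4^{46} ≡ 1 (mod 47). 386 ≡ 18 (mod 46). So 4^{386} ≡ 4^{18} ≡ 14 (mod 47)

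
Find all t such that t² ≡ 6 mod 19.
The square roots of 6 mod 19 are 5 and 14. Verify: 5² = 25 ≡ 6 mod 19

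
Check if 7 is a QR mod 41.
By Euler's criterion: 7^{20} ≡ 40 mod 41. Since this equals -1 (≡ 40), 7 is not a QR.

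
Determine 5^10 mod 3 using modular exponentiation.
Using Fermat: 5^{2} ≡ 1 (mod 3). 10 ≡ 0 (mod 2). So 5^{10} ≡ 5^{0} ≡ 1 (mod 3)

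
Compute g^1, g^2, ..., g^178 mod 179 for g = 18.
18^1, 18^2, ..., 18^{178} mod 179: [18, 145, 104, 82, 44, 76, 115, 101, 28, 146, 122, 48, 148, 158, 159, 177, 143, 68, 150, 15, 91, 27, 128, 156, 123, 66, 114, 83, 62, 42, 40, 4, 72, 43, 58, 149, 176, 125, 102, 46, 112, 47, 130, 13, 55, 95, 99, 171, 35, 93, 63, 60, 6, 108, 154, 87, 134, 85, 98, 153, 69, 168, 160, 16, 109, 172, 53, 59, 167, 142, 50, 5, 90, 9, 162, 52, 41, 22, 38, 147, 140, 14, 73, 61, 24, 74, 79, 169, 178, 161, 34, 75, 97, 135, 103, 64, 78, 151, 33, 57, 131, 31, 21, 20, 2, 36, 111, 29, 164, 88, 152, 51, 23, 56, 113, 65, 96, 117, 137, 139, 175, 107, 136, 121, 30, 3, 54, 77, 133, 67, 132, 49, 166, 124, 84, 80, 8, 144, 86, 116, 119, 173, 71, 25, 92, 45, 94, 81, 26, 110, 11, 19, 163, 70, 7, 126, 120, 12, 37, 129, 174, 89, 170, 17, 127, 138, 157, 141, 32, 39, 165, 106, 118, 155, 105, 100, 10, 1]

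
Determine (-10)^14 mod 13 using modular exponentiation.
Using Fermat: (-10)^{12} ≡ 1 mod 13. 14 ≡ 2 mod 12. So (-10)^{14} ≡ (-10)^{2} ≡ 9 mod 13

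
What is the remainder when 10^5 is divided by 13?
By repeated squaring (mod 13): 10^{1}≡10, 10^{2}≡9, 10^{4}≡3. Then 10^{5} = 10^{4+1} ≡ 3 × 10 ≡ 4 (mod 13)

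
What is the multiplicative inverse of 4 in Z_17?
Since 17 is prime, by Fermat 4^(-1) ≡ 4^{15} ≡ 13 mod 17. Verify: 4 × 13 = 52 ≡ 1 mod 17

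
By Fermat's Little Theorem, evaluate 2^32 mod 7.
By Fermat: 2^{6} ≡ 1 (mod 7). 32 = 5×6 + 2. So 2^{32} ≡ 2^{2} ≡ 4 (mod 7)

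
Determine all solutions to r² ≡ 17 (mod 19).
The square roots of 17 mod 19 are 6 and 13. Verify: 6² = 36 ≡ 17 (mod 19)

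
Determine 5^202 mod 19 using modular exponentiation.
Using Fermat: 5^{18} ≡ 1 mod 19. 202 ≡ 4 mod 18. So 5^{202} ≡ 5^{4} ≡ 17 mod 19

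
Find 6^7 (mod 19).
By repeated squaring (mod 19): 6^{1}≡6, 6^{2}≡17, 6^{4}≡4. Then 6^{7} = 6^{4+2+1} ≡ 4 × 17 × 6 ≡ 9 (mod 19)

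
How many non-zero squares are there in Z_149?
The squaring map on Z_149* is 2-to-1, so there are (148)/2 = 74 QRs.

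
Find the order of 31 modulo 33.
Powers of 31 mod 33: 31^1≡31, 31^2≡4, 31^3≡25, 31^4≡16, 31^5≡1. ord_33(31) = 5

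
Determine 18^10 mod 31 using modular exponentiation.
By repeated squaring mod 31: 18^{1}≡18, 18^{2}≡14, 18^{4}≡10, 18^{8}≡7. Then 18^{10} = 18^{8+2} ≡ 7 × 14 ≡ 5 mod 31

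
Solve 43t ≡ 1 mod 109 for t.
Since 109 is prime, by Fermat 43^(-1) ≡ 43^{107} ≡ 71 mod 109. Verify: 43 × 71 = 3053 ≡ 1 mod 109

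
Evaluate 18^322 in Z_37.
Using Fermat: 18^{36} ≡ 1 (mod 37). 322 ≡ 34 (mod 36). So 18^{322} ≡ 18^{34} ≡ 4 (mod 37)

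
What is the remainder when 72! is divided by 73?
By Wilson's theorem, (72)! ≡ -1 ≡ 72 (mod 73)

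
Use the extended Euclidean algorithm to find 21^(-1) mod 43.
Extended GCD: 21(-2) + 43(1) = 1. So 21^(-1) ≡ -2 ≡ 41 (mod 43). Verify: 21 × 41 = 861 ≡ 1 (mod 43)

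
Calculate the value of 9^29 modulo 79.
By repeated squaring mod 79: 9^{1}≡9, 9^{2}≡2, 9^{4}≡4, 9^{8}≡16, 9^{16}≡19. Then 9^{29} = 9^{16+8+4+1} ≡ 19 × 16 × 4 × 9 ≡ 42 mod 79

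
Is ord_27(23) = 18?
Powers of 23 mod 27: 23^1≡23, 23^2≡16, 23^3≡17, 23^4≡13, 23^5≡2, 23^6≡19, 23^7≡5, 23^8≡7, 23^9≡26, 23^10≡4, 23^11≡11, 23^12≡10, 23^13≡14, 23^14≡25, 23^15≡8, 23^16≡22, 23^17≡20, 23^18≡1. First k with 23^k≡1 is k=18. Yes, ord_27(23) = 18.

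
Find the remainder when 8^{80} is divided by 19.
By Fermat: 8^{18} ≡ 1 mod 19. 80 = 4×18 + 8. So 8^{80} ≡ 8^{8} ≡ 7 mod 19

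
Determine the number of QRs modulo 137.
The squaring map on Z_137* is 2-to-1, so there are (136)/2 = 68 QRs.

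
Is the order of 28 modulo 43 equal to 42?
Powers of 28 mod 43: 28^1≡28, 28^2≡10, 28^3≡22, 28^4≡14, 28^5≡5, 28^6≡11, 28^7≡7, 28^8≡24, 28^9≡27, 28^10≡25, 28^11≡12, 28^12≡35, 28^13≡34, 28^14≡6, 28^15≡39, 28^16≡17, 28^17≡3, 28^18≡41, 28^19≡30, 28^20≡23, 28^21≡42, 28^22≡15, 28^23≡33, 28^24≡21, 28^25≡29, 28^26≡38, 28^27≡32, 28^28≡36, 28^29≡19, 28^30≡16, 28^31≡18, 28^32≡31, 28^33≡8, 28^34≡9, 28^35≡37, 28^36≡4, 28^37≡26, 28^38≡40, 28^39≡2, 28^40≡13, 28^41≡20, 28^42≡1. First k with 28^k≡1 is k=42. Yes, ord_43(28) = 42.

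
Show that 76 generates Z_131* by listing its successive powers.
76^1, 76^2, ..., 76^{130} mod 131: [76, 12, 126, 13, 71, 25, 66, 38, 6, 63, 72, 101, 78, 33, 19, 3, 97, 36, 116, 39, 82, 75, 67, 114, 18, 58, 85, 41, 103, 99, 57, 9, 29, 108, 86, 117, 115, 94, 70, 80, 54, 43, 124, 123, 47, 35, 40, 27, 87, 62, 127, 89, 83, 20, 79, 109, 31, 129, 110, 107, 10, 105, 120, 81, 130, 55, 119, 5, 118, 60, 106, 65, 93, 125, 68, 59, 30, 53, 98, 112, 128, 34, 95, 15, 92, 49, 56, 64, 17, 113, 73, 46, 90, 28, 32, 74, 122, 102, 23, 45, 14, 16, 37, 61, 51, 77, 88, 7, 8, 84, 96, 91, 104, 44, 69, 4, 42, 48, 111, 52, 22, 100, 2, 21, 24, 121, 26, 11, 50, 1]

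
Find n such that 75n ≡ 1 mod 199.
Since 199 is prime, by Fermat 75^(-1) ≡ 75^{197} ≡ 69 mod 199. Verify: 75 × 69 = 5175 ≡ 1 mod 199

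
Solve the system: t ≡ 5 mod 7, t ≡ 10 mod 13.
M = 7 × 13 = 91. M₁ = 13, y₁ ≡ 6 mod 7. M₂ = 7, y₂ ≡ 2 mod 13. t = 5×13×6 + 10×7×2 ≡ 75 mod 91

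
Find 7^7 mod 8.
By repeated squaring mod 8: 7^{1}≡7, 7^{2}≡1, 7^{4}≡1. Then 7^{7} = 7^{4+2+1} ≡ 1 × 1 × 7 ≡ 7 mod 8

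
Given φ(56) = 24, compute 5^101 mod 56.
By Euler: 5^{24} ≡ 1 (mod 56) since gcd(5, 56) = 1. 101 = 4×24 + 5. So 5^{101} ≡ 5^{5} ≡ 45 (mod 56)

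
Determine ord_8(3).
Powers of 3 mod 8: 3^1≡3, 3^2≡1. ord_8(3) = 2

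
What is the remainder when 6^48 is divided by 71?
By repeated squaring (mod 71): 6^{1}≡6, 6^{2}≡36, 6^{4}≡18, 6^{8}≡40, 6^{16}≡38, 6^{32}≡24. Then 6^{48} = 6^{32+16} ≡ 24 × 38 ≡ 60 (mod 71)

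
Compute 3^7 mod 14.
By repeated squaring (mod 14): 3^{1}≡3, 3^{2}≡9, 3^{4}≡11. Then 3^{7} = 3^{4+2+1} ≡ 11 × 9 × 3 ≡ 3 (mod 14)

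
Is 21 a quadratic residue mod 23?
By Euler's criterion: 21^{11} ≡ 22 (mod 23). Since this equals -1 (≡ 22), 21 is not a QR.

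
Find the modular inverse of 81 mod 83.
Since 83 is prime, by Fermat 81^(-1) ≡ 81^{81} ≡ 41 (mod 83). Verify: 81 × 41 = 3321 ≡ 1 (mod 83)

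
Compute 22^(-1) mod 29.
Since 29 is prime, by Fermat 22^(-1) ≡ 22^{27} ≡ 4 mod 29. Verify: 22 × 4 = 88 ≡ 1 mod 29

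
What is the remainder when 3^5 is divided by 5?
Using Fermat: 3^{4} ≡ 1 (mod 5). 5 ≡ 1 (mod 4). So 3^{5} ≡ 3^{1} ≡ 3 (mod 5)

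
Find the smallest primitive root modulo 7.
g = 3. For each prime q|6: 3^{3}≡6, 3^{2}≡2, none ≡ 1, so ord_7(3) = 6 and 3 is a primitive root.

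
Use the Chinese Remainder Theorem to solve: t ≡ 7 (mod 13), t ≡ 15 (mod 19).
M = 13 × 19 = 247. M₁ = 19, y₁ ≡ 11 (mod 13). M₂ = 13, y₂ ≡ 3 (mod 19). t = 7×19×11 + 15×13×3 ≡ 72 (mod 247)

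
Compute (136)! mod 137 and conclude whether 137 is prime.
(136)! mod 137 = 136. Since 136 ≡ -1 (mod 137), 137 is prime.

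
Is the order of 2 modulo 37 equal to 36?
Powers of 2 mod 37: 2^1≡2, 2^2≡4, 2^3≡8, 2^4≡16, 2^5≡32, 2^6≡27, 2^7≡17, 2^8≡34, 2^9≡31, 2^10≡25, 2^11≡13, 2^12≡26, 2^13≡15, 2^14≡30, 2^15≡23, 2^16≡9, 2^17≡18, 2^18≡36, 2^19≡35, 2^20≡33, 2^21≡29, 2^22≡21, 2^23≡5, 2^24≡10, 2^25≡20, 2^26≡3, 2^27≡6, 2^28≡12, 2^29≡24, 2^30≡11, 2^31≡22, 2^32≡7, 2^33≡14, 2^34≡28, 2^35≡19, 2^36≡1. First k with 2^k≡1 is k=36. Yes, ord_37(2) = 36.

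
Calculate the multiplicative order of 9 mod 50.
Powers of 9 mod 50: 9^1≡9, 9^2≡31, 9^3≡29, 9^4≡11, 9^5≡49, 9^6≡41, 9^7≡19, 9^8≡21, 9^9≡39, 9^10≡1. Order = 10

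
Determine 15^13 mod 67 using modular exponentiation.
By repeated squaring mod 67: 15^{1}≡15, 15^{2}≡24, 15^{4}≡40, 15^{8}≡59. Then 15^{13} = 15^{8+4+1} ≡ 59 × 40 × 15 ≡ 24 mod 67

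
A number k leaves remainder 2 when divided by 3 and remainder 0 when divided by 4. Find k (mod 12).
M = 3 × 4 = 12. M₁ = 4, y₁ ≡ 1 (mod 3). M₂ = 3, y₂ ≡ 3 (mod 4). k = 2×4×1 + 0×3×3 ≡ 8 (mod 12)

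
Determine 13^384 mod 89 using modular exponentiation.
Using Fermat: 13^{88} ≡ 1 mod 89. 384 ≡ 32 mod 88. So 13^{384} ≡ 13^{32} ≡ 4 mod 89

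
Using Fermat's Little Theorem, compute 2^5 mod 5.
By Fermat: 2^{4} ≡ 1 (mod 5). So 2^{5} = 2^{4} · 2^{1} ≡ 2^{1} ≡ 2 (mod 5)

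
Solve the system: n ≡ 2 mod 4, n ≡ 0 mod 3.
M = 4 × 3 = 12. M₁ = 3, y₁ ≡ 3 mod 4. M₂ = 4, y₂ ≡ 1 mod 3. n = 2×3×3 + 0×4×1 ≡ 6 mod 12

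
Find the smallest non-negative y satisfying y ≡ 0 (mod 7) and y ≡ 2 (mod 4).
M = 7 × 4 = 28. M₁ = 4, y₁ ≡ 2 (mod 7). M₂ = 7, y₂ ≡ 3 (mod 4). y = 0×4×2 + 2×7×3 ≡ 14 (mod 28)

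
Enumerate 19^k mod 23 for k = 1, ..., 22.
19^1, 19^2, ..., 19^{22} mod 23: [19, 16, 5, 3, 11, 2, 15, 9, 10, 6, 22, 4, 7, 18, 20, 12, 21, 8, 14, 13, 17, 1]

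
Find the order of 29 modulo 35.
Powers of 29 mod 35: 29^1≡29, 29^2≡1. ord_35(29) = 2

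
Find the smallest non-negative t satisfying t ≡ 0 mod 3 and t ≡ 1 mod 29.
M = 3 × 29 = 87. M₁ = 29, y₁ ≡ 2 mod 3. M₂ = 3, y₂ ≡ 10 mod 29. t = 0×29×2 + 1×3×10 ≡ 30 mod 87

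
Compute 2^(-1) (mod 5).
Since 5 is prime, by Fermat 2^(-1) ≡ 2^{3} ≡ 3 (mod 5). Verify: 2 × 3 = 6 ≡ 1 (mod 5)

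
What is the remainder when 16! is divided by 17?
By Wilson's theorem, (16)! ≡ -1 ≡ 16 (mod 17)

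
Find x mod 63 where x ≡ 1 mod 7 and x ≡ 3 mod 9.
M = 7 × 9 = 63. M₁ = 9, y₁ ≡ 4 mod 7. M₂ = 7, y₂ ≡ 4 mod 9. x = 1×9×4 + 3×7×4 ≡ 57 mod 63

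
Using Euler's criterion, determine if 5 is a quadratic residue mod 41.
By Euler's criterion: 5^{20} ≡ 1 mod 41. Since this equals 1, 5 is a QR.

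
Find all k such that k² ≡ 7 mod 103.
The square roots of 7 mod 103 are 25 and 78. Verify: 25² = 625 ≡ 7 mod 103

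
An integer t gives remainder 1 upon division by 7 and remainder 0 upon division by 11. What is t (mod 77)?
M = 7 × 11 = 77. M₁ = 11, y₁ ≡ 2 (mod 7). M₂ = 7, y₂ ≡ 8 (mod 11). t = 1×11×2 + 0×7×8 ≡ 22 (mod 77)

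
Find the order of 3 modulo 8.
Powers of 3 mod 8: 3^1≡3, 3^2≡1. Order = 2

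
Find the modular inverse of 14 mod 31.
Since 31 is prime, by Fermat 14^(-1) ≡ 14^{29} ≡ 20 mod 31. Verify: 14 × 20 = 280 ≡ 1 mod 31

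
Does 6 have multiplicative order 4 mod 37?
Powers of 6 mod 37: 6^1≡6, 6^2≡36, 6^3≡31, 6^4≡1. First k with 6^k≡1 is k=4. Yes, ord_37(6) = 4.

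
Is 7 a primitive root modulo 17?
ord_17(7) divides 16. For each prime q|16: 7^{8}≡16, none ≡ 1. So 7 has order 16 and is a primitive root mod 17.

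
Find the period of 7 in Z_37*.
Powers of 7 mod 37: 7^1≡7, 7^2≡12, 7^3≡10, 7^4≡33, 7^5≡9, 7^6≡26, 7^7≡34, 7^8≡16, 7^9≡1. Order = 9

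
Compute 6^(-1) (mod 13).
Since 13 is prime, by Fermat 6^(-1) ≡ 6^{11} ≡ 11 (mod 13). Verify: 6 × 11 = 66 ≡ 1 (mod 13)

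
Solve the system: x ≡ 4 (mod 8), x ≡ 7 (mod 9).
M = 8 × 9 = 72. M₁ = 9, y₁ ≡ 1 (mod 8). M₂ = 8, y₂ ≡ 8 (mod 9). x = 4×9×1 + 7×8×8 ≡ 52 (mod 72)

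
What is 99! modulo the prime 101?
(100)! = (99)! × (100) ≡ -1 mod 101. So (99)! ≡ -1 × (100)^(-1) ≡ (-1)×(-1) = 1 mod 101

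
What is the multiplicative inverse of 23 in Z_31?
Since 31 is prime, by Fermat 23^(-1) ≡ 23^{29} ≡ 27 (mod 31). Verify: 23 × 27 = 621 ≡ 1 (mod 31)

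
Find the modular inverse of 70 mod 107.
Since 107 is prime, by Fermat 70^(-1) ≡ 70^{105} ≡ 26 mod 107. Verify: 70 × 26 = 1820 ≡ 1 mod 107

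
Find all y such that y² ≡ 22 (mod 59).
The square roots of 22 mod 59 are 9 and 50. Verify: 9² = 81 ≡ 22 (mod 59)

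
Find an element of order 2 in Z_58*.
57 has order 2 mod 58 since 57^{2} ≡ 1 mod 58 and no smaller power works.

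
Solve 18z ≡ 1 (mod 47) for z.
Since 47 is prime, by Fermat 18^(-1) ≡ 18^{45} ≡ 34 (mod 47). Verify: 18 × 34 = 612 ≡ 1 (mod 47)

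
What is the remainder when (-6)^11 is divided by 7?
Using Fermat: (-6)^{6} ≡ 1 (mod 7). 11 ≡ 5 (mod 6). So (-6)^{11} ≡ (-6)^{5} ≡ 1 (mod 7)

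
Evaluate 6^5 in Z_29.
By repeated squaring (mod 29): 6^{1}≡6, 6^{2}≡7, 6^{4}≡20. Then 6^{5} = 6^{4+1} ≡ 20 × 6 ≡ 4 (mod 29)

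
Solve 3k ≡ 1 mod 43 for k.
Since 43 is prime, by Fermat 3^(-1) ≡ 3^{41} ≡ 29 mod 43. Verify: 3 × 29 = 87 ≡ 1 mod 43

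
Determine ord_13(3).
Powers of 3 mod 13: 3^1≡3, 3^2≡9, 3^3≡1. Order = 3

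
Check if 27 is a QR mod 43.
By Euler's criterion: 27^{21} ≡ 42 (mod 43). Since this equals -1 (≡ 42), 27 is not a QR.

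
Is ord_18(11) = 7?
Powers of 11 mod 18: 11^1≡11, 11^2≡13, 11^3≡17, 11^4≡7, 11^5≡5, 11^6≡1. Already 11^6≡1, so the order is 6 < 7. No, the actual order is 6.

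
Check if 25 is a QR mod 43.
By Euler's criterion: 25^{21} ≡ 1 (mod 43). Since this equals 1, 25 is a QR.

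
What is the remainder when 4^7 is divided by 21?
By repeated squaring (mod 21): 4^{1}≡4, 4^{2}≡16, 4^{4}≡4. Then 4^{7} = 4^{4+2+1} ≡ 4 × 16 × 4 ≡ 4 (mod 21)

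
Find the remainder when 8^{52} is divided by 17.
By Fermat: 8^{16} ≡ 1 mod 17. 52 = 3×16 + 4. So 8^{52} ≡ 8^{4} ≡ 16 mod 17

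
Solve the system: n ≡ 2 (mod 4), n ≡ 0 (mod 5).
M = 4 × 5 = 20. M₁ = 5, y₁ ≡ 1 (mod 4). M₂ = 4, y₂ ≡ 4 (mod 5). n = 2×5×1 + 0×4×4 ≡ 10 (mod 20)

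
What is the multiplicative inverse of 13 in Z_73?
Since 73 is prime, by Fermat 13^(-1) ≡ 13^{71} ≡ 45 mod 73. Verify: 13 × 45 = 585 ≡ 1 mod 73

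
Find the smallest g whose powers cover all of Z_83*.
g = 2. Powers: [2, 4, 8, 16, 32, 64, 45, 7, 14, 28, ...] generates all 82 non-zero residues.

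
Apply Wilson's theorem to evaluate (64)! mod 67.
(66)! = (64)! × (65) × (66) ≡ -1 (mod 67). So (64)! ≡ -1 × [(66)(65)]^(-1) ≡ 33 (mod 67)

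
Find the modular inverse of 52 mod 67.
Since 67 is prime, by Fermat 52^(-1) ≡ 52^{65} ≡ 58 mod 67. Verify: 52 × 58 = 3016 ≡ 1 mod 67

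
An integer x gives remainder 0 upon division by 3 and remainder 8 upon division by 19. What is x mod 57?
M = 3 × 19 = 57. M₁ = 19, y₁ ≡ 1 mod 3. M₂ = 3, y₂ ≡ 13 mod 19. x = 0×19×1 + 8×3×13 ≡ 27 mod 57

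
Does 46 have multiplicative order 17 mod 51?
Powers of 46 mod 51: 46^1≡46, 46^2≡25, 46^3≡28, 46^4≡13, 46^5≡37, 46^6≡19, 46^7≡7, 46^8≡16, 46^9≡22, 46^10≡43, 46^11≡40, 46^12≡4, 46^13≡31, 46^14≡49, 46^15≡10, 46^16≡1. Already 46^16≡1, so the order is 16 < 17. No, the actual order is 16.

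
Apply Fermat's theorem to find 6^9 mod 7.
By Fermat: 6^{6} ≡ 1 mod 7. So 6^{9} = 6^{6} · 6^{3} ≡ 6^{3} ≡ 6 mod 7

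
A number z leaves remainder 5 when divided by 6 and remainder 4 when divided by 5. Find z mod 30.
M = 6 × 5 = 30. M₁ = 5, y₁ ≡ 5 mod 6. M₂ = 6, y₂ ≡ 1 mod 5. z = 5×5×5 + 4×6×1 ≡ 29 mod 30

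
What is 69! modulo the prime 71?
(70)! = (69)! × (70) ≡ -1 mod 71. So (69)! ≡ -1 × (70)^(-1) ≡ (-1)×(-1) = 1 mod 71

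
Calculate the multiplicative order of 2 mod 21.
Powers of 2 mod 21: 2^1≡2, 2^2≡4, 2^3≡8, 2^4≡16, 2^5≡11, 2^6≡1. Order = 6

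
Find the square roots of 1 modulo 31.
The square roots of 1 mod 31 are 1 and 30. Verify: 1² = 1 ≡ 1 (mod 31)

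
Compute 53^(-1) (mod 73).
Since 73 is prime, by Fermat 53^(-1) ≡ 53^{71} ≡ 62 (mod 73). Verify: 53 × 62 = 3286 ≡ 1 (mod 73)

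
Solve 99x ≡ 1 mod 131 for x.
Since 131 is prime, by Fermat 99^(-1) ≡ 99^{129} ≡ 45 mod 131. Verify: 99 × 45 = 4455 ≡ 1 mod 131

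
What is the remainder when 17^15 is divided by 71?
By repeated squaring (mod 71): 17^{1}≡17, 17^{2}≡5, 17^{4}≡25, 17^{8}≡57. Then 17^{15} = 17^{8+4+2+1} ≡ 57 × 25 × 5 × 17 ≡ 70 (mod 71)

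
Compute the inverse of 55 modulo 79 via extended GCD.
Extended GCD: 55(23) + 79(-16) = 1. So 55^(-1) ≡ 23 (mod 79). Verify: 55 × 23 = 1265 ≡ 1 (mod 79)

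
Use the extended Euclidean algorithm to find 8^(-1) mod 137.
Extended GCD: 8(-17) + 137(1) = 1. So 8^(-1) ≡ -17 ≡ 120 (mod 137). Verify: 8 × 120 = 960 ≡ 1 (mod 137)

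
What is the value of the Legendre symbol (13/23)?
(13/23) = 13^{11} mod 23 = 1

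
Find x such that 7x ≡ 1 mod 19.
Since 19 is prime, by Fermat 7^(-1) ≡ 7^{17} ≡ 11 mod 19. Verify: 7 × 11 = 77 ≡ 1 mod 19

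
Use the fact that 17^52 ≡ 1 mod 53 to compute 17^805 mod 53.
By Fermat: 17^{52} ≡ 1 mod 53. 805 ≡ 25 mod 52. So 17^{805} ≡ 17^{25} ≡ 25 mod 53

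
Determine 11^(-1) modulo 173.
Since 173 is prime, by Fermat 11^(-1) ≡ 11^{171} ≡ 63 mod 173. Verify: 11 × 63 = 693 ≡ 1 mod 173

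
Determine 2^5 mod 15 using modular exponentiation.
By repeated squaring mod 15: 2^{1}≡2, 2^{2}≡4, 2^{4}≡1. Then 2^{5} = 2^{4+1} ≡ 1 × 2 ≡ 2 mod 15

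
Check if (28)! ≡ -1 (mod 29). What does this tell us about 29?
(28)! mod 29 = 28. Since this equals -1 (mod 29), Wilson confirms 29 is prime.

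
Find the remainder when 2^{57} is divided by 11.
By Fermat: 2^{10} ≡ 1 mod 11. 57 = 5×10 + 7. So 2^{57} ≡ 2^{7} ≡ 7 mod 11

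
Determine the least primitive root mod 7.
g = 3. For each prime q|6: 3^{3}≡6, 3^{2}≡2, none ≡ 1, so ord_7(3) = 6 and 3 is a primitive root.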